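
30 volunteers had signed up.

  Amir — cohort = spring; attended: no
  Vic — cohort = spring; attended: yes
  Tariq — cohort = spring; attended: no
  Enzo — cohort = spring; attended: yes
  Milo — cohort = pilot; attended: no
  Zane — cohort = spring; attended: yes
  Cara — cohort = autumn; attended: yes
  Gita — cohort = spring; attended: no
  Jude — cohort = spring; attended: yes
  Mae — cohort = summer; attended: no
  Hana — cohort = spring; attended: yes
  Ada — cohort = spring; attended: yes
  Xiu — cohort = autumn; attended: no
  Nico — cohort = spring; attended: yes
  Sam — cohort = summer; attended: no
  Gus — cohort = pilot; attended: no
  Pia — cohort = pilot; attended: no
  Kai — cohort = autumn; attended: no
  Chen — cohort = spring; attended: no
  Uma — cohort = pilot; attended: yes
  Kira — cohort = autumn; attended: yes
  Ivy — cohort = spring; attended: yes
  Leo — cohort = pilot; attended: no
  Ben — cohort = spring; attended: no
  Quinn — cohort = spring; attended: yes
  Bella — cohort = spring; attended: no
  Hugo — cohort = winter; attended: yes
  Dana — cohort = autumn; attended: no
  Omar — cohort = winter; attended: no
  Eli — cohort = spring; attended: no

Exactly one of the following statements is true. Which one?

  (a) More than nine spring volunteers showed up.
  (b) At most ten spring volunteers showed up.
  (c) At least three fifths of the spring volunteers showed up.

(b)

|A| = 16, |A ∩ B| = 9, |A ∖ B| = 7.
(a) requires |A ∩ B| > 9: false.
(b) requires |A ∩ B| ≤ 10: true.
(c) requires |A ∩ B| / |A| ≥ 3/5: false.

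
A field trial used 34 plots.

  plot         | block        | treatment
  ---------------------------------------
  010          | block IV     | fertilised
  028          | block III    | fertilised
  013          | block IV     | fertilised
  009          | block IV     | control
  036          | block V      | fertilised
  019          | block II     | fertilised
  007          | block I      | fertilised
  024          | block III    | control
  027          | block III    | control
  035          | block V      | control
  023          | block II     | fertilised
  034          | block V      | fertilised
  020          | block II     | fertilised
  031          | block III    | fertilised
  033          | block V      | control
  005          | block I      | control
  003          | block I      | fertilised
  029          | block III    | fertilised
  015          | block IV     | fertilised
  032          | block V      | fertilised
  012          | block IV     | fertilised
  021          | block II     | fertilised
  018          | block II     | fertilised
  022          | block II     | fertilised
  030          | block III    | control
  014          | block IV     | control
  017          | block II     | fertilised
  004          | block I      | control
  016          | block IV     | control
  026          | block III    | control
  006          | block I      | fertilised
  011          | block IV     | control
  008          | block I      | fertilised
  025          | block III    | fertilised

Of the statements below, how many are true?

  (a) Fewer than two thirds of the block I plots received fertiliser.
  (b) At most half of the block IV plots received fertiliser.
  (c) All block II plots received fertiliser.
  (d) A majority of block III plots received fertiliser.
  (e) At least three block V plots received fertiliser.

(a) block I: |A| = 6, |A ∩ B| = 4; needs |A ∩ B| / |A| < 2/3 — false.
(b) block IV: |A| = 8, |A ∩ B| = 4; needs |A ∩ B| ≤ |A ∖ B| — true.
(c) block II: |A| = 7, |A ∩ B| = 7; needs A ⊆ B, i.e. every element of A is in B (|A ∖ B| = 0) — true.
(d) block III: |A| = 8, |A ∩ B| = 4; needs |A ∩ B| > |A ∖ B| — false.
(e) block V: |A| = 5, |A ∩ B| = 3; needs |A ∩ B| ≥ 3 — true.

3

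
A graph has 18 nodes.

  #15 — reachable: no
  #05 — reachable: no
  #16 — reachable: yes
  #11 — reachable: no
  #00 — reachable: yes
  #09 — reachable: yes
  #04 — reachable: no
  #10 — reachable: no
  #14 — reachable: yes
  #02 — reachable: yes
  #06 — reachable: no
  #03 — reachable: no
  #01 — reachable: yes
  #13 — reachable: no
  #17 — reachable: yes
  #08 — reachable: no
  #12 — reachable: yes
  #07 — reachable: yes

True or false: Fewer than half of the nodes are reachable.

Truth condition: |A ∩ B| < |A ∖ B|.
|A| = 18, |A ∩ B| = 9, |A ∖ B| = 9.
9 = 9, so the statement is false.

False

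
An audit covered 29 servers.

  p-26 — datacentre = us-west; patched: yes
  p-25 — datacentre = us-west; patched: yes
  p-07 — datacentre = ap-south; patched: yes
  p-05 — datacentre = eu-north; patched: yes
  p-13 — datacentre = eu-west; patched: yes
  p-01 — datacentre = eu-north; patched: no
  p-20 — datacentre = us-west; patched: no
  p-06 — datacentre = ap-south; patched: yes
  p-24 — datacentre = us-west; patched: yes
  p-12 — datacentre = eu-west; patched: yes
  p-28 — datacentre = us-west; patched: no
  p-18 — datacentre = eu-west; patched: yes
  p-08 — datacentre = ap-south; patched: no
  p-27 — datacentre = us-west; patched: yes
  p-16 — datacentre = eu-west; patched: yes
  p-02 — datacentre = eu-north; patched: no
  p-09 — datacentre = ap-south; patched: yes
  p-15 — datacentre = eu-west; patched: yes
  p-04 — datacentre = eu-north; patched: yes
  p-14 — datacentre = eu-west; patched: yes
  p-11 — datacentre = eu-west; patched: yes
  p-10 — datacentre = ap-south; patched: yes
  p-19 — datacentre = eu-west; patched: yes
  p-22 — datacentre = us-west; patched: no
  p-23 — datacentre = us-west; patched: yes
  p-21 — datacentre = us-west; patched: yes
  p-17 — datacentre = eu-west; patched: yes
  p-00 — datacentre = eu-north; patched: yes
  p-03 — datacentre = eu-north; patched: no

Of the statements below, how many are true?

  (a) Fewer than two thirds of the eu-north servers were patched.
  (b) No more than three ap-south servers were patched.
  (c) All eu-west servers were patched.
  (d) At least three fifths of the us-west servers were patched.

(a) eu-north: |A| = 6, |A ∩ B| = 3; needs |A ∩ B| / |A| < 2/3 — true.
(b) ap-south: |A| = 5, |A ∩ B| = 4; needs |A ∩ B| ≤ 3 — false.
(c) eu-west: |A| = 9, |A ∩ B| = 9; needs A ⊆ B, i.e. every element of A is in B (|A ∖ B| = 0) — true.
(d) us-west: |A| = 9, |A ∩ B| = 6; needs |A ∩ B| / |A| ≥ 3/5 — true.

3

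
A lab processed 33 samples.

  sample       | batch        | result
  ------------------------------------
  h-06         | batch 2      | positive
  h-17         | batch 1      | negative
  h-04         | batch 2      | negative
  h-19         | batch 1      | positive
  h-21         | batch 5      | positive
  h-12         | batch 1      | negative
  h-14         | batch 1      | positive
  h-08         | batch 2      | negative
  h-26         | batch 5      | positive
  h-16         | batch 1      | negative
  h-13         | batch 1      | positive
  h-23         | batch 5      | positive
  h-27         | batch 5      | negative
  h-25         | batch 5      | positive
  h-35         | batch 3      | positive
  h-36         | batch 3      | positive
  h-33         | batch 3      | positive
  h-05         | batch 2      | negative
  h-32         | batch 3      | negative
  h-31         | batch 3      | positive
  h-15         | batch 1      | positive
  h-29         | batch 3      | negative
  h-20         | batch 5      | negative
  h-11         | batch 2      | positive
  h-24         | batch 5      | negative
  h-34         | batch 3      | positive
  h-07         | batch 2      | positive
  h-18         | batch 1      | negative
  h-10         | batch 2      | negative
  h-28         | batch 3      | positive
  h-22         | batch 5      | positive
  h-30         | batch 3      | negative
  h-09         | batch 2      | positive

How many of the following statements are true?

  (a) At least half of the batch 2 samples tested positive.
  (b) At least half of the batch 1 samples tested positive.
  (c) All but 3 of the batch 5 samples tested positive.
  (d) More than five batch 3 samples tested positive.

(a) batch 2: |A| = 8, |A ∩ B| = 4; needs |A ∩ B| ≥ |A ∖ B| — true.
(b) batch 1: |A| = 8, |A ∩ B| = 4; needs |A ∩ B| ≥ |A ∖ B| — true.
(c) batch 5: |A| = 8, |A ∩ B| = 5; needs |A ∖ B| = 3 — true.
(d) batch 3: |A| = 9, |A ∩ B| = 6; needs |A ∩ B| > 5 — true.

4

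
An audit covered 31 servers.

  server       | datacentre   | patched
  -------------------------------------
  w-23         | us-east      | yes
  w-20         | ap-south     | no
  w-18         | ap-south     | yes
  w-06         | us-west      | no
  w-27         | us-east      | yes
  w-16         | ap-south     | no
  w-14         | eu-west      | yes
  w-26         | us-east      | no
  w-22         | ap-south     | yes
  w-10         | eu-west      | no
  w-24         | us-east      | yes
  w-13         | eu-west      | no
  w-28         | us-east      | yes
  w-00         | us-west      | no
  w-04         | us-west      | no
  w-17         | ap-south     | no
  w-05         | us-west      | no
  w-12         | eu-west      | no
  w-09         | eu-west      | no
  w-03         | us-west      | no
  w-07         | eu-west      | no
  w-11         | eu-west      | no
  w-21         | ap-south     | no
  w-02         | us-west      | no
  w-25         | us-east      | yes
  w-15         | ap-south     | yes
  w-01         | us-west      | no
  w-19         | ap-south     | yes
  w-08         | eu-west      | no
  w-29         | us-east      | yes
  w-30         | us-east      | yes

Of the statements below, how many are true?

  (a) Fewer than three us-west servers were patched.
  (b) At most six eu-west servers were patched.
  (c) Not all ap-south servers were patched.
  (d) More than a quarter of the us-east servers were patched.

4

(a) us-west: |A| = 7, |A ∩ B| = 0; needs |A ∩ B| < 3 — true.
(b) eu-west: |A| = 8, |A ∩ B| = 1; needs |A ∩ B| ≤ 6 — true.
(c) ap-south: |A| = 8, |A ∩ B| = 4; needs A ⊄ B (|A ∖ B| ≥ 1) — true.
(d) us-east: |A| = 8, |A ∩ B| = 7; needs |A ∩ B| / |A| > 1/4 — true.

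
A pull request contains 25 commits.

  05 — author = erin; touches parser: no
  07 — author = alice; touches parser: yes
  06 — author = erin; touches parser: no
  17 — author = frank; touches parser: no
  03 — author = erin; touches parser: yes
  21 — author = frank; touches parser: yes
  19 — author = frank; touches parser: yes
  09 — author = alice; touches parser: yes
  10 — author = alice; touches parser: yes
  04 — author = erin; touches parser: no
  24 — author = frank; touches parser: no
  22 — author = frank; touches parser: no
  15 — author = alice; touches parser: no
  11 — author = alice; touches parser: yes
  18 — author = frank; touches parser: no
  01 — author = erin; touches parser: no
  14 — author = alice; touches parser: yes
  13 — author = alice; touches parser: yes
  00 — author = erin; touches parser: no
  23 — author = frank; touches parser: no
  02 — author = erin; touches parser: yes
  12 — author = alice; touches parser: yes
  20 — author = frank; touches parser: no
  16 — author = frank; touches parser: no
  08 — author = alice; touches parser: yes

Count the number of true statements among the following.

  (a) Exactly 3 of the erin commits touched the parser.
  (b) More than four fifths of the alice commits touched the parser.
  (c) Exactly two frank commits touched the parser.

2

(a) erin: |A| = 7, |A ∩ B| = 2; needs |A ∩ B| = 3 — false.
(b) alice: |A| = 9, |A ∩ B| = 8; needs |A ∩ B| / |A| > 4/5 — true.
(c) frank: |A| = 9, |A ∩ B| = 2; needs |A ∩ B| = 2 — true.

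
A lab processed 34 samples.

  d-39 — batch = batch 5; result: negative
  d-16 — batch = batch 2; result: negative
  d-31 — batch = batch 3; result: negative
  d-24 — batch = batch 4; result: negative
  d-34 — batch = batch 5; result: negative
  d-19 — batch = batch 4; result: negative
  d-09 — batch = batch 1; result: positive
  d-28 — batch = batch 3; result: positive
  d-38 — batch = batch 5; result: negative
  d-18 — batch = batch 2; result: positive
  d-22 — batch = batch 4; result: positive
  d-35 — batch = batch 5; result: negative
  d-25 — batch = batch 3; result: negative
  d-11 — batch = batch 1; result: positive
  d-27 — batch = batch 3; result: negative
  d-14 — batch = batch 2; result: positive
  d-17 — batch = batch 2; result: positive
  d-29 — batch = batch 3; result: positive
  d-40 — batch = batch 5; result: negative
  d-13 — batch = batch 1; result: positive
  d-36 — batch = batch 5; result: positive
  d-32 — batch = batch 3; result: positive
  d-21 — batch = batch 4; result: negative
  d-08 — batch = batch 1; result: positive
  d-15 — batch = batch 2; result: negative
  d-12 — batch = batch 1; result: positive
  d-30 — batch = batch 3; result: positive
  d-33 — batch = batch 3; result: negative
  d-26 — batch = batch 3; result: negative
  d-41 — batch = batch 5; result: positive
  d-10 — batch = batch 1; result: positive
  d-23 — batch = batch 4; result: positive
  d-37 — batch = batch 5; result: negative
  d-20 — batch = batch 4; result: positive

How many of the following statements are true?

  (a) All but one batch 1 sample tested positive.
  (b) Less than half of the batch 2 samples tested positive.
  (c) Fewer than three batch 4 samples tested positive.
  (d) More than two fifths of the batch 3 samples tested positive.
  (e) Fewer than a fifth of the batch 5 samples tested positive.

1

(a) batch 1: |A| = 6, |A ∩ B| = 6; needs |A ∖ B| = 1 — false.
(b) batch 2: |A| = 5, |A ∩ B| = 3; needs |A ∩ B| < |A ∖ B| — false.
(c) batch 4: |A| = 6, |A ∩ B| = 3; needs |A ∩ B| < 3 — false.
(d) batch 3: |A| = 9, |A ∩ B| = 4; needs |A ∩ B| / |A| > 2/5 — true.
(e) batch 5: |A| = 8, |A ∩ B| = 2; needs |A ∩ B| / |A| < 1/5 — false.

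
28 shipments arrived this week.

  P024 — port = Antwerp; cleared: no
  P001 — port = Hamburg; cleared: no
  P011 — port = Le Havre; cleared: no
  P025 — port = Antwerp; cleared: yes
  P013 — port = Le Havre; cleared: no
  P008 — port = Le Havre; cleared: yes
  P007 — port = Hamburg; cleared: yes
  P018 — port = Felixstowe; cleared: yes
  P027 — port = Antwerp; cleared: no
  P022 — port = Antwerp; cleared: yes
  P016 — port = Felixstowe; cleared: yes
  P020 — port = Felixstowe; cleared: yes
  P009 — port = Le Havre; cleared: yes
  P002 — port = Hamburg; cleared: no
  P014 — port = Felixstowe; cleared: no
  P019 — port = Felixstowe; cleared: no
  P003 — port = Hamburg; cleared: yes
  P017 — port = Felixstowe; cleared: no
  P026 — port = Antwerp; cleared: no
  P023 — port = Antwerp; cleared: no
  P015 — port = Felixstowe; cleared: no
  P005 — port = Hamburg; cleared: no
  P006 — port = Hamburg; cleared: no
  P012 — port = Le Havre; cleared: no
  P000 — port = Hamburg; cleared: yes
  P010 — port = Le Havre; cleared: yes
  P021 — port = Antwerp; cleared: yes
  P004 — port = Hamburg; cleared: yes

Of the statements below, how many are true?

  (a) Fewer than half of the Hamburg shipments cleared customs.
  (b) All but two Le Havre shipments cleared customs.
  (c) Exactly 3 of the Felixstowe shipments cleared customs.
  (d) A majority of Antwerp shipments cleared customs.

1

(a) Hamburg: |A| = 8, |A ∩ B| = 4; needs |A ∩ B| < |A ∖ B| — false.
(b) Le Havre: |A| = 6, |A ∩ B| = 3; needs |A ∖ B| = 2 — false.
(c) Felixstowe: |A| = 7, |A ∩ B| = 3; needs |A ∩ B| = 3 — true.
(d) Antwerp: |A| = 7, |A ∩ B| = 3; needs |A ∩ B| > |A ∖ B| — false.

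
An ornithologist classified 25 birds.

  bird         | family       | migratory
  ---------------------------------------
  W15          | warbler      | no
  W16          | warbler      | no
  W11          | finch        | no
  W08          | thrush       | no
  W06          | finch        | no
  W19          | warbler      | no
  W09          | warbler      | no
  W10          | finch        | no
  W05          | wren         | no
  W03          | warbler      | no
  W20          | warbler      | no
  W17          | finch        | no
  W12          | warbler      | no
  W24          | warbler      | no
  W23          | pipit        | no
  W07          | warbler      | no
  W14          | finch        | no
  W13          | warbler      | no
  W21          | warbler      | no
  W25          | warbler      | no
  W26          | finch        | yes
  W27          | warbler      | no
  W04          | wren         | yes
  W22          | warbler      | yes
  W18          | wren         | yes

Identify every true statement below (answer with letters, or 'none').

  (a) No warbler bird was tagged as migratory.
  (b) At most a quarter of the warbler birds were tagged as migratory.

|A| = 14, |A ∩ B| = 1, |A ∖ B| = 13.
(a) A ∩ B = ∅ (|A ∩ B| = 0): fails.
(b) |A ∩ B| / |A| ≤ 1/4: holds.

(b)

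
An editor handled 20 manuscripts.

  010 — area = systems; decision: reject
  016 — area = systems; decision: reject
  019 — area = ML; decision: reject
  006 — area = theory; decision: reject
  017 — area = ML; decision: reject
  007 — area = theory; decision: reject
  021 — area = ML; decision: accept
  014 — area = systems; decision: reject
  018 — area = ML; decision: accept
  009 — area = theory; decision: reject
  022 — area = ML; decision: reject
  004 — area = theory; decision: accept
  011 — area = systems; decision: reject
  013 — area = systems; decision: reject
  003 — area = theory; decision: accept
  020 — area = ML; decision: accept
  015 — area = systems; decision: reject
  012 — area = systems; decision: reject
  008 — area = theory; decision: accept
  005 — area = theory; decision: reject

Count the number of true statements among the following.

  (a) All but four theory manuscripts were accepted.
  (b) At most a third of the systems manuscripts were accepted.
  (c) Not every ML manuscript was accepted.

3

(a) theory: |A| = 7, |A ∩ B| = 3; needs |A ∖ B| = 4 — true.
(b) systems: |A| = 7, |A ∩ B| = 0; needs |A ∩ B| / |A| ≤ 1/3 — true.
(c) ML: |A| = 6, |A ∩ B| = 3; needs A ⊄ B (|A ∖ B| ≥ 1) — true.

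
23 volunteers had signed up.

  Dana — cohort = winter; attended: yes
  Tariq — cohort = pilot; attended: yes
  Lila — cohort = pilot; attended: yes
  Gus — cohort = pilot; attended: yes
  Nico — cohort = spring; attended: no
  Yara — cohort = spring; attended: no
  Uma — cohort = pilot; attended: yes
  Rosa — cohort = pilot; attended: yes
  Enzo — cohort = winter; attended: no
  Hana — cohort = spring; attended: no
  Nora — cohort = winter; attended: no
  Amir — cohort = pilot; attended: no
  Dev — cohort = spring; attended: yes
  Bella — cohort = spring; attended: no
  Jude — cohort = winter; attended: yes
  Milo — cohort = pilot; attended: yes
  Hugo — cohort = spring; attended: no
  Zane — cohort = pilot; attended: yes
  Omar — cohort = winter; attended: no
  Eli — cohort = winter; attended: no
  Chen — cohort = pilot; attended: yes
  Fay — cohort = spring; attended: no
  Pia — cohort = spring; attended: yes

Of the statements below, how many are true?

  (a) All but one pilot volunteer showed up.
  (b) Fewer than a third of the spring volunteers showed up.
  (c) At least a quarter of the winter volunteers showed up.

3

(a) pilot: |A| = 9, |A ∩ B| = 8; needs |A ∖ B| = 1 — true.
(b) spring: |A| = 8, |A ∩ B| = 2; needs |A ∩ B| / |A| < 1/3 — true.
(c) winter: |A| = 6, |A ∩ B| = 2; needs |A ∩ B| / |A| ≥ 1/4 — true.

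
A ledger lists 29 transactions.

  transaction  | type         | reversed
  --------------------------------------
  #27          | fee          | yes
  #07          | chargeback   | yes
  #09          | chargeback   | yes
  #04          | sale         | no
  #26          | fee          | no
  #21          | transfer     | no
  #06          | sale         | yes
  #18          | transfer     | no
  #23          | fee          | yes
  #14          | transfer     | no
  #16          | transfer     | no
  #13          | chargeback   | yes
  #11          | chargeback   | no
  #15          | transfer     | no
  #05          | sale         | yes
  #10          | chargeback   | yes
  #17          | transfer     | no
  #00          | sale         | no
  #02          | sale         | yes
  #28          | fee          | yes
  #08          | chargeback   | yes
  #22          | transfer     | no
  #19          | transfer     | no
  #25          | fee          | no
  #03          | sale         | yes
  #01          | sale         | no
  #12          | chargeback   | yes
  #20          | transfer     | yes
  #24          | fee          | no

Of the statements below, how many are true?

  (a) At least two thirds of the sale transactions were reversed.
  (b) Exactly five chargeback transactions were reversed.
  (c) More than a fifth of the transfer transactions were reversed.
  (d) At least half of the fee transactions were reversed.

(a) sale: |A| = 7, |A ∩ B| = 4; needs |A ∩ B| / |A| ≥ 2/3 — false.
(b) chargeback: |A| = 7, |A ∩ B| = 6; needs |A ∩ B| = 5 — false.
(c) transfer: |A| = 9, |A ∩ B| = 1; needs |A ∩ B| / |A| > 1/5 — false.
(d) fee: |A| = 6, |A ∩ B| = 3; needs |A ∩ B| ≥ |A ∖ B| — true.

1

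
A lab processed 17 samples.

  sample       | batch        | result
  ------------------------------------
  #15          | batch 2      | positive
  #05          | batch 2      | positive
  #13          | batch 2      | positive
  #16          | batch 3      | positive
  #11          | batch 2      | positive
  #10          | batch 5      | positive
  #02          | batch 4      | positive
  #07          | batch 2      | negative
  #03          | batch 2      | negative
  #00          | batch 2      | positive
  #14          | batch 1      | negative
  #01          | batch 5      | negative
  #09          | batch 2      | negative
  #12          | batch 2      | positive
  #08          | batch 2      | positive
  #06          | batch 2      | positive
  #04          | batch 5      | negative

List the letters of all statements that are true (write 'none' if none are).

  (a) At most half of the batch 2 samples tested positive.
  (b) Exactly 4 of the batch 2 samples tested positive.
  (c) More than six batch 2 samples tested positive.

(c)

|A| = 11, |A ∩ B| = 8, |A ∖ B| = 3.
(a) |A ∩ B| ≤ |A ∖ B|: fails.
(b) |A ∩ B| = 4: fails.
(c) |A ∩ B| > 6: holds.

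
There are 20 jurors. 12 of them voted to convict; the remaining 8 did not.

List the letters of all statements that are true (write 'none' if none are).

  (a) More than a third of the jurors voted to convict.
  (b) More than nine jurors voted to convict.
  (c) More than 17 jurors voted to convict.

|A| = 20, |A ∩ B| = 12, |A ∖ B| = 8.
(a) |A ∩ B| / |A| > 1/3: holds.
(b) |A ∩ B| > 9: holds.
(c) |A ∩ B| > 17: fails.

(a), (b)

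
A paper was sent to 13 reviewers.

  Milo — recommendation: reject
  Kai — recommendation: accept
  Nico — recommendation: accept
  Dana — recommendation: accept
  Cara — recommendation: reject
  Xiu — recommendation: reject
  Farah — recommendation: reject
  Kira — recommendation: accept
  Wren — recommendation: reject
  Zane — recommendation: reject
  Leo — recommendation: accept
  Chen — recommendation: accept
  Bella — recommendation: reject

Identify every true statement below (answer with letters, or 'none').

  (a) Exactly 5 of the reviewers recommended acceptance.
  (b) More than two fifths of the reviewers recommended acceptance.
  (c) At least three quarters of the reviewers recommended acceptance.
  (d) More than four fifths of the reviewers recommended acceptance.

(b)

|A| = 13, |A ∩ B| = 6, |A ∖ B| = 7.
(a) |A ∩ B| = 5: fails.
(b) |A ∩ B| / |A| > 2/5: holds.
(c) |A ∩ B| / |A| ≥ 3/4: fails.
(d) |A ∩ B| / |A| > 4/5: fails.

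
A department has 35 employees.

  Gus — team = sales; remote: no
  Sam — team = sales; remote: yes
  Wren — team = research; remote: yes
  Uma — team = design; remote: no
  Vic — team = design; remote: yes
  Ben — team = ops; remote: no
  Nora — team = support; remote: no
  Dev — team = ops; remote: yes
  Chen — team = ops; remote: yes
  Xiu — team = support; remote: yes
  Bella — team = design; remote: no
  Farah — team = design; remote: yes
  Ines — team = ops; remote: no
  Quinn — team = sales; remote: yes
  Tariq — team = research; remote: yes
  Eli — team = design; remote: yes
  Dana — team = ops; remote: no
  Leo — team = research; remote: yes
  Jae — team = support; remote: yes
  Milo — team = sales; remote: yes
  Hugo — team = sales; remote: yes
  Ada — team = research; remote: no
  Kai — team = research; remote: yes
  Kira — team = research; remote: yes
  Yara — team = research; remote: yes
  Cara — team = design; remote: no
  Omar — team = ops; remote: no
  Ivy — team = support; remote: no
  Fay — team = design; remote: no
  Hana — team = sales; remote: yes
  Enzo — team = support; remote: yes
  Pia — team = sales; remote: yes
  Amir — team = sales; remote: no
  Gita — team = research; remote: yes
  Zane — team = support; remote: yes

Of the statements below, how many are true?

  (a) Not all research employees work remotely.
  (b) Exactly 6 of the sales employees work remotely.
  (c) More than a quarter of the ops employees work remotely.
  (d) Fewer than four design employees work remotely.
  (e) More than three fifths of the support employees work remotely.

(a) research: |A| = 8, |A ∩ B| = 7; needs A ⊄ B (|A ∖ B| ≥ 1) — true.
(b) sales: |A| = 8, |A ∩ B| = 6; needs |A ∩ B| = 6 — true.
(c) ops: |A| = 6, |A ∩ B| = 2; needs |A ∩ B| / |A| > 1/4 — true.
(d) design: |A| = 7, |A ∩ B| = 3; needs |A ∩ B| < 4 — true.
(e) support: |A| = 6, |A ∩ B| = 4; needs |A ∩ B| / |A| > 3/5 — true.

5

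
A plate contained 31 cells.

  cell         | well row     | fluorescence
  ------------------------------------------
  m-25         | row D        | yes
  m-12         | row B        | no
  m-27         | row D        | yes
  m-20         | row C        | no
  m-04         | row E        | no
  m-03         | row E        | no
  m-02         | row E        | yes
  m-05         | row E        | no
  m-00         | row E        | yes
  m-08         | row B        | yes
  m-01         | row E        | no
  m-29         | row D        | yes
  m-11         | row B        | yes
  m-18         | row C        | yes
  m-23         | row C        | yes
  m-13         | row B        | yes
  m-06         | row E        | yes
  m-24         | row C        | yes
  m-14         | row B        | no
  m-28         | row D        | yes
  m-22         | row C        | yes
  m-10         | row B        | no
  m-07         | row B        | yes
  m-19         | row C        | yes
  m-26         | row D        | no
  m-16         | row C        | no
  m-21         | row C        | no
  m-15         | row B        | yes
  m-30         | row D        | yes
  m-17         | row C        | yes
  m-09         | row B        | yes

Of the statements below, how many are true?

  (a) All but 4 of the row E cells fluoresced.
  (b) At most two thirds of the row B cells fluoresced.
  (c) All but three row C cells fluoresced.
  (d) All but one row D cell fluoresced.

4

(a) row E: |A| = 7, |A ∩ B| = 3; needs |A ∖ B| = 4 — true.
(b) row B: |A| = 9, |A ∩ B| = 6; needs |A ∩ B| / |A| ≤ 2/3 — true.
(c) row C: |A| = 9, |A ∩ B| = 6; needs |A ∖ B| = 3 — true.
(d) row D: |A| = 6, |A ∩ B| = 5; needs |A ∖ B| = 1 — true.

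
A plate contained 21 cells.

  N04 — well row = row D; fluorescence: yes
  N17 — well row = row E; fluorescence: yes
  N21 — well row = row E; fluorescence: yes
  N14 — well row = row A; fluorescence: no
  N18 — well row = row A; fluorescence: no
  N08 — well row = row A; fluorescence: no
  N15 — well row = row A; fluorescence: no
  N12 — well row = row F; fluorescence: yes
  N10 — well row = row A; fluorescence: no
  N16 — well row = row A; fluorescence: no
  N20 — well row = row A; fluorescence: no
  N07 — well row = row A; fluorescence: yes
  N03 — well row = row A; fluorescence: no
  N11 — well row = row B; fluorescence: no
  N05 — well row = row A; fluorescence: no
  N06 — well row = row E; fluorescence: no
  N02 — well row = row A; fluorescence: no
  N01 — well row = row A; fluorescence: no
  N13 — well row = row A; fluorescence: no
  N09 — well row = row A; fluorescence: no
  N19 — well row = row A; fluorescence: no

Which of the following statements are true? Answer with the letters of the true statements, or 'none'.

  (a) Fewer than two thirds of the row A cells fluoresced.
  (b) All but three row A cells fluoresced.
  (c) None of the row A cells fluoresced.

(a)

|A| = 15, |A ∩ B| = 1, |A ∖ B| = 14.
(a) |A ∩ B| / |A| < 2/3: holds.
(b) |A ∖ B| = 3: fails.
(c) A ∩ B = ∅ (|A ∩ B| = 0): fails.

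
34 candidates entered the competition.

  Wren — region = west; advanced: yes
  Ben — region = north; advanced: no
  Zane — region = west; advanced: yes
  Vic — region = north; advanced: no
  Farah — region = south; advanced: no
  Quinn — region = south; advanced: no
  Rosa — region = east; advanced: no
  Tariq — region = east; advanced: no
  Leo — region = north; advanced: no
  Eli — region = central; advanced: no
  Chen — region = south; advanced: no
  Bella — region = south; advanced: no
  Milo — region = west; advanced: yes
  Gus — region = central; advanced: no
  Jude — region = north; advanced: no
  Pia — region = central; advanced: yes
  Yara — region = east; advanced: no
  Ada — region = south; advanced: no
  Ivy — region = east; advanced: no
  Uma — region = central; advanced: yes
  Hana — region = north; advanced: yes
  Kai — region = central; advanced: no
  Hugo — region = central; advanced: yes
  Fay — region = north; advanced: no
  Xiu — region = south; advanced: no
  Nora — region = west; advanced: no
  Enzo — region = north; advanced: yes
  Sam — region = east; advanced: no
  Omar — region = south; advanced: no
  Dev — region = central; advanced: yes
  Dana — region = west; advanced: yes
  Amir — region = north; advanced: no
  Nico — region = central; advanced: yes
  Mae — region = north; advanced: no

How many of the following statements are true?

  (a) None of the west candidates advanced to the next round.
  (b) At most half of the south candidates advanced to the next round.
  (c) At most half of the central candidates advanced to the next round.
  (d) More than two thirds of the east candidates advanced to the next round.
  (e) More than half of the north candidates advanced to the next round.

1

(a) west: |A| = 5, |A ∩ B| = 4; needs A ∩ B = ∅ (|A ∩ B| = 0) — false.
(b) south: |A| = 7, |A ∩ B| = 0; needs |A ∩ B| ≤ |A ∖ B| — true.
(c) central: |A| = 8, |A ∩ B| = 5; needs |A ∩ B| ≤ |A ∖ B| — false.
(d) east: |A| = 5, |A ∩ B| = 0; needs |A ∩ B| / |A| > 2/3 — false.
(e) north: |A| = 9, |A ∩ B| = 2; needs |A ∩ B| > |A ∖ B| — false.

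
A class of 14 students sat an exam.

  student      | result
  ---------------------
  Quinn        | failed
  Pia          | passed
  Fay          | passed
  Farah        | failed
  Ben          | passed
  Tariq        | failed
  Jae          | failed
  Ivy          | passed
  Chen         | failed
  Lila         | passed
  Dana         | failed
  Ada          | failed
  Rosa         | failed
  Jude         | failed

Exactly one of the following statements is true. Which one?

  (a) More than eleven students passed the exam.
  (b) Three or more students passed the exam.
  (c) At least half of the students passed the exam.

(b)

|A| = 14, |A ∩ B| = 5, |A ∖ B| = 9.
(a) requires |A ∩ B| > 11: false.
(b) requires |A ∩ B| ≥ 3: true.
(c) requires |A ∩ B| ≥ |A ∖ B|: false.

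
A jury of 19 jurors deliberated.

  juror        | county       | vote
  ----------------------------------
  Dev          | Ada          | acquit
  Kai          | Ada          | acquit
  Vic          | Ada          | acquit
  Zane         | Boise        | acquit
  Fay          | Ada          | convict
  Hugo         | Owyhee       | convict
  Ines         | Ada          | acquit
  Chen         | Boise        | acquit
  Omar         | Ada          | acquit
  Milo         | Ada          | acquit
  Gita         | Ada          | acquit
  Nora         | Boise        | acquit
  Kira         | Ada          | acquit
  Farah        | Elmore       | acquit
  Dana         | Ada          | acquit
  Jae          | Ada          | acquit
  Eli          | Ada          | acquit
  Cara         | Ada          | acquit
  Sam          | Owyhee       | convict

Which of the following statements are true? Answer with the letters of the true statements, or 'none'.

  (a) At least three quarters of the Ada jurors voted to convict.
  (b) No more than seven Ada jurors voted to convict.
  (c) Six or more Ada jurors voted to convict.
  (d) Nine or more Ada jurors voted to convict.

|A| = 13, |A ∩ B| = 1, |A ∖ B| = 12.
(a) |A ∩ B| / |A| ≥ 3/4: fails.
(b) |A ∩ B| ≤ 7: holds.
(c) |A ∩ B| ≥ 6: fails.
(d) |A ∩ B| ≥ 9: fails.

(b)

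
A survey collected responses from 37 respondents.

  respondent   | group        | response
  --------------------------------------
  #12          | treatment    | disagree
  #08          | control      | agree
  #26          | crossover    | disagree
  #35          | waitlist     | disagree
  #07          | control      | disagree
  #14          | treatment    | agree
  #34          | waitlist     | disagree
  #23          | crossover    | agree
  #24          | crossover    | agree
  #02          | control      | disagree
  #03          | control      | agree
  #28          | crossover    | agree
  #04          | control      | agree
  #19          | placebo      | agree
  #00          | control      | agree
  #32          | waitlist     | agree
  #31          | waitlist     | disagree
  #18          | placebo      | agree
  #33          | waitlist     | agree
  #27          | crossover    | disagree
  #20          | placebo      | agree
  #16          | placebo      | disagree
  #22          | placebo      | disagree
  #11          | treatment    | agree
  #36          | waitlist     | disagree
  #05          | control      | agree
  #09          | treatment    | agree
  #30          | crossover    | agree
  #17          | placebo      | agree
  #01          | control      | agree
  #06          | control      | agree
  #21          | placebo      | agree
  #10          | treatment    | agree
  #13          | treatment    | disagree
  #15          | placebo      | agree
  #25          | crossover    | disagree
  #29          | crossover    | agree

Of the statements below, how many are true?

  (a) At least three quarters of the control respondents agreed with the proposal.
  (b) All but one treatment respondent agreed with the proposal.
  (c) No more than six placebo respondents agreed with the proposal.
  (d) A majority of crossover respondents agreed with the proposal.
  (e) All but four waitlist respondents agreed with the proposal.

(a) control: |A| = 9, |A ∩ B| = 7; needs |A ∩ B| / |A| ≥ 3/4 — true.
(b) treatment: |A| = 6, |A ∩ B| = 4; needs |A ∖ B| = 1 — false.
(c) placebo: |A| = 8, |A ∩ B| = 6; needs |A ∩ B| ≤ 6 — true.
(d) crossover: |A| = 8, |A ∩ B| = 5; needs |A ∩ B| > |A ∖ B| — true.
(e) waitlist: |A| = 6, |A ∩ B| = 2; needs |A ∖ B| = 4 — true.

4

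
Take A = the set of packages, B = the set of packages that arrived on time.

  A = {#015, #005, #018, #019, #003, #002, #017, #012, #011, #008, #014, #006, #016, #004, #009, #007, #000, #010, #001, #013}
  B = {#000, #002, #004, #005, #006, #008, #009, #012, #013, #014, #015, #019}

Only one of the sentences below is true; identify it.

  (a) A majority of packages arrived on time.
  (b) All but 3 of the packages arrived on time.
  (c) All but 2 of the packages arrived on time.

(a)

|A| = 20, |A ∩ B| = 12, |A ∖ B| = 8.
(a) requires |A ∩ B| > |A ∖ B|: true.
(b) requires |A ∖ B| = 3: false.
(c) requires |A ∖ B| = 2: false.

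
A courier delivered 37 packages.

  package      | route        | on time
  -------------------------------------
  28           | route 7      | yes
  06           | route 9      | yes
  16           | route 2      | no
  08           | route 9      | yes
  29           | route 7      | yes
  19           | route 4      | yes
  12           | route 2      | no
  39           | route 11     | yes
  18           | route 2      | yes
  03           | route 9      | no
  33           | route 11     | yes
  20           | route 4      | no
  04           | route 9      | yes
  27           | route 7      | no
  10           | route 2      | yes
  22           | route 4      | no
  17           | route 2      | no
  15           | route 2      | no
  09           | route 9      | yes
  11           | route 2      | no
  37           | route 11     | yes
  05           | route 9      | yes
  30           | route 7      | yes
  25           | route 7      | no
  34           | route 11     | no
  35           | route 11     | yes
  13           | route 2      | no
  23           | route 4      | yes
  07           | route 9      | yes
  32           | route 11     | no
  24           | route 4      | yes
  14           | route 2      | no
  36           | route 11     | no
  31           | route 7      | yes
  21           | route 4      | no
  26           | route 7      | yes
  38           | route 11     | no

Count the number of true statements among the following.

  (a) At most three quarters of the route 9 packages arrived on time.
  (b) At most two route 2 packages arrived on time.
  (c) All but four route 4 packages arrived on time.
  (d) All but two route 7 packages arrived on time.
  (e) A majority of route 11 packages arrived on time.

(a) route 9: |A| = 7, |A ∩ B| = 6; needs |A ∩ B| / |A| ≤ 3/4 — false.
(b) route 2: |A| = 9, |A ∩ B| = 2; needs |A ∩ B| ≤ 2 — true.
(c) route 4: |A| = 6, |A ∩ B| = 3; needs |A ∖ B| = 4 — false.
(d) route 7: |A| = 7, |A ∩ B| = 5; needs |A ∖ B| = 2 — true.
(e) route 11: |A| = 8, |A ∩ B| = 4; needs |A ∩ B| > |A ∖ B| — false.

2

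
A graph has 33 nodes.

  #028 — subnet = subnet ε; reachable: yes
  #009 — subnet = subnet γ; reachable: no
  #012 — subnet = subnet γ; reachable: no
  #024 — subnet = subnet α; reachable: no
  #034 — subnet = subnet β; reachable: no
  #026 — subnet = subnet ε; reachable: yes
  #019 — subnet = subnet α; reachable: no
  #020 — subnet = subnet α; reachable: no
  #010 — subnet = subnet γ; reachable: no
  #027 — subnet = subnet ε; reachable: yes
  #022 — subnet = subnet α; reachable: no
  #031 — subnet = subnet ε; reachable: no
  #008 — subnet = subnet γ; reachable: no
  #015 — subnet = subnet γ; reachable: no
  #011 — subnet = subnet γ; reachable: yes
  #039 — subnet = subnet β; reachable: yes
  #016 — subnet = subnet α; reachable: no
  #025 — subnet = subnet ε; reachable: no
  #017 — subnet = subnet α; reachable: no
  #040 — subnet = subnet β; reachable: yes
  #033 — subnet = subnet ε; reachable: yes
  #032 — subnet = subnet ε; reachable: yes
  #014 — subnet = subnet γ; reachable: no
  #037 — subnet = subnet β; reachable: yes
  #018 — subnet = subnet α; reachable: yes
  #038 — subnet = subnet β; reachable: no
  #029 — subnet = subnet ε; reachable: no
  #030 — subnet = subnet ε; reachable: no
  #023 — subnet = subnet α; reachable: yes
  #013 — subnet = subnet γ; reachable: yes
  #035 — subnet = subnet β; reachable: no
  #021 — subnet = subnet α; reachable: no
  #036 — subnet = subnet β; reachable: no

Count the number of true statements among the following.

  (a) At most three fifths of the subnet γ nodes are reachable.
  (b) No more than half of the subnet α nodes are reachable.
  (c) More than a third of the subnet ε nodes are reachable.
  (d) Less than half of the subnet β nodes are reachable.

(a) subnet γ: |A| = 8, |A ∩ B| = 2; needs |A ∩ B| / |A| ≤ 3/5 — true.
(b) subnet α: |A| = 9, |A ∩ B| = 2; needs |A ∩ B| ≤ |A ∖ B| — true.
(c) subnet ε: |A| = 9, |A ∩ B| = 5; needs |A ∩ B| / |A| > 1/3 — true.
(d) subnet β: |A| = 7, |A ∩ B| = 3; needs |A ∩ B| < |A ∖ B| — true.

4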